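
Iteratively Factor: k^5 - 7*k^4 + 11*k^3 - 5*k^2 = (k - 1)*(k^4 - 6*k^3 + 5*k^2) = (k - 5)*(k - 1)*(k^3 - k^2) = (k - 5)*(k - 1)^2*(k^2) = k*(k - 5)*(k - 1)^2*(k)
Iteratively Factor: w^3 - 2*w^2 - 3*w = (w)*(w^2 - 2*w - 3) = w*(w + 1)*(w - 3)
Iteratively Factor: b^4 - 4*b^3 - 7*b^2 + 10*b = (b)*(b^3 - 4*b^2 - 7*b + 10) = b*(b + 2)*(b^2 - 6*b + 5) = b*(b - 5)*(b + 2)*(b - 1)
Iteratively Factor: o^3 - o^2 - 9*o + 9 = (o - 1)*(o^2 - 9) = (o - 1)*(o + 3)*(o - 3)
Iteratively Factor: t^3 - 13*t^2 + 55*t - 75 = (t - 5)*(t^2 - 8*t + 15) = (t - 5)*(t - 3)*(t - 5)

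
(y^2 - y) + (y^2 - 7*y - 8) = 2*y^2 - 8*y - 8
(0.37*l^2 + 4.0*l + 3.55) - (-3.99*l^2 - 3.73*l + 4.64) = 4.36*l^2 + 7.73*l - 1.09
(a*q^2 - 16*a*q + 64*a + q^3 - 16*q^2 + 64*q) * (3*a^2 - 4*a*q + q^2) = 3*a^3*q^2 - 48*a^3*q + 192*a^3 - a^2*q^3 + 16*a^2*q^2 - 64*a^2*q - 3*a*q^4 + 48*a*q^3 - 192*a*q^2 + q^5 - 16*q^4 + 64*q^3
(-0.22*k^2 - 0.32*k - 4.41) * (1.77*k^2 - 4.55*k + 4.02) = -0.3894*k^4 + 0.4346*k^3 - 7.2341*k^2 + 18.7791*k - 17.7282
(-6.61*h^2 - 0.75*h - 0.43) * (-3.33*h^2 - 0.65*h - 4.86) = 22.0113*h^4 + 6.794*h^3 + 34.044*h^2 + 3.9245*h + 2.0898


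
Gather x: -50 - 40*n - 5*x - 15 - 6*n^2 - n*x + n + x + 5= -6*n^2 - 39*n + x*(-n - 4) - 60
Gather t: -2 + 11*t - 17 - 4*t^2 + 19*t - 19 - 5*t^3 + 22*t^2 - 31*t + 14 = -5*t^3 + 18*t^2 - t - 24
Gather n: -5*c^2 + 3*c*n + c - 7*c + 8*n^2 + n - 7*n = -5*c^2 - 6*c + 8*n^2 + n*(3*c - 6)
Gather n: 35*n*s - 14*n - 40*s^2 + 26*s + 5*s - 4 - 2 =n*(35*s - 14) - 40*s^2 + 31*s - 6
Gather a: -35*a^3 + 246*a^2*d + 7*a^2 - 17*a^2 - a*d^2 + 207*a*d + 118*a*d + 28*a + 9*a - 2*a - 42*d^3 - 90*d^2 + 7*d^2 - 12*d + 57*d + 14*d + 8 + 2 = -35*a^3 + a^2*(246*d - 10) + a*(-d^2 + 325*d + 35) - 42*d^3 - 83*d^2 + 59*d + 10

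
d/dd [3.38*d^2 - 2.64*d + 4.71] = 6.76*d - 2.64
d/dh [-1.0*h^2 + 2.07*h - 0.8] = 2.07 - 2.0*h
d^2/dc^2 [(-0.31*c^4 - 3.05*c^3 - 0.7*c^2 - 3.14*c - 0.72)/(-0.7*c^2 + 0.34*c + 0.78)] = (0.303799999999999*c^6 - 0.442679999999998*c^5 - 0.800543999999999*c^4 + 8.761552*c^3 + 11.526408*c^2 + 20.3922*c + 0.139008)/(0.343*c^6 - 0.4998*c^5 - 0.90384*c^4 + 1.074536*c^3 + 1.007136*c^2 - 0.620568*c - 0.474552)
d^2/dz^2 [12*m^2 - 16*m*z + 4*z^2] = 8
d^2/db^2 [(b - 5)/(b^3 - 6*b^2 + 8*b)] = 2*(3*b^5 - 48*b^4 + 268*b^3 - 660*b^2 + 720*b - 320)/(b^3*(b^6 - 18*b^5 + 132*b^4 - 504*b^3 + 1056*b^2 - 1152*b + 512))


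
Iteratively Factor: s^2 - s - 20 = (s - 5)*(s + 4)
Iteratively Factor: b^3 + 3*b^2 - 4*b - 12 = (b + 3)*(b^2 - 4) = (b + 2)*(b + 3)*(b - 2)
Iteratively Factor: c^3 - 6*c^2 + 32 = (c + 2)*(c^2 - 8*c + 16) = (c - 4)*(c + 2)*(c - 4)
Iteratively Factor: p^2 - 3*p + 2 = (p - 2)*(p - 1)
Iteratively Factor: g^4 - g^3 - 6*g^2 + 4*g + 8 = (g + 1)*(g^3 - 2*g^2 - 4*g + 8) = (g - 2)*(g + 1)*(g^2 - 4) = (g - 2)*(g + 1)*(g + 2)*(g - 2)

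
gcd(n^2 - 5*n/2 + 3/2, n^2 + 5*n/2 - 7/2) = n - 1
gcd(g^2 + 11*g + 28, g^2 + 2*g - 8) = g + 4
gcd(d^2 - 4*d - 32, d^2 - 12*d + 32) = d - 8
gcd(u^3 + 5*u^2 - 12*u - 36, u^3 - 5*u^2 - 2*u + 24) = u^2 - u - 6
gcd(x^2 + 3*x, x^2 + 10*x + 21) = x + 3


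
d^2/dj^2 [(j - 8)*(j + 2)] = 2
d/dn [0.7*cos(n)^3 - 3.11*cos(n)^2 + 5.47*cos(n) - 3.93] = (-2.1*cos(n)^2 + 6.22*cos(n) - 5.47)*sin(n)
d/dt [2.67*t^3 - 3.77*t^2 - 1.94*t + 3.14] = 8.01*t^2 - 7.54*t - 1.94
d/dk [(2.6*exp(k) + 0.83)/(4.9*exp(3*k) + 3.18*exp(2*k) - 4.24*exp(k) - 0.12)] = (-25.48*exp(3*k) - 20.469*exp(2*k) - 5.2788*exp(k) + 3.2072)*exp(k)/(24.01*exp(6*k) + 31.164*exp(5*k) - 31.4396*exp(4*k) - 28.1424*exp(3*k) + 17.2144*exp(2*k) + 1.0176*exp(k) + 0.0144)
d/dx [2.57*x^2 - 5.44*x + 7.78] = 5.14*x - 5.44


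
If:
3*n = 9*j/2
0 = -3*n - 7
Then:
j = -14/9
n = -7/3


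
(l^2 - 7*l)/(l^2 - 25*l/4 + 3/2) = 4*l*(l - 7)/(4*l^2 - 25*l + 6)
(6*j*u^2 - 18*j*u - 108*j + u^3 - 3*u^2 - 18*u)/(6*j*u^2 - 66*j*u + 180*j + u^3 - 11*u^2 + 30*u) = (u + 3)/(u - 5)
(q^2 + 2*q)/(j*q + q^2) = (q + 2)/(j + q)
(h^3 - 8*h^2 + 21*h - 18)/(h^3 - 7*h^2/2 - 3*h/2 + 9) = 2*(h - 3)/(2*h + 3)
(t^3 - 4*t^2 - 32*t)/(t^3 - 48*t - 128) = t/(t + 4)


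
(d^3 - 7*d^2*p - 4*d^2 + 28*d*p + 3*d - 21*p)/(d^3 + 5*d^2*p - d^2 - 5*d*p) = (d^2 - 7*d*p - 3*d + 21*p)/(d*(d + 5*p))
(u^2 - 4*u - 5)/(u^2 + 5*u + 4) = (u - 5)/(u + 4)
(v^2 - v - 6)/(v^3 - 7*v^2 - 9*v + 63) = (v + 2)/(v^2 - 4*v - 21)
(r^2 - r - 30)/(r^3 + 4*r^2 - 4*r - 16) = (r^2 - r - 30)/(r^3 + 4*r^2 - 4*r - 16)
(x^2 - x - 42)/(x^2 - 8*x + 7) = (x + 6)/(x - 1)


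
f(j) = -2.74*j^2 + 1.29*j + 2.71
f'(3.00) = -15.15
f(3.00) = -18.08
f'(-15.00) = 83.49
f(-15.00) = -633.14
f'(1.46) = -6.71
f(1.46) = -1.25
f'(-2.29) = 13.84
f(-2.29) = -14.61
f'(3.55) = -18.16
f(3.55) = -27.24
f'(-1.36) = 8.74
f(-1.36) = -4.11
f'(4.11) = -21.23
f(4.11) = -38.27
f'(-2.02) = 12.36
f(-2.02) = -11.08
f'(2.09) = -10.16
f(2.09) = -6.56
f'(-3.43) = 20.09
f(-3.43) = -33.95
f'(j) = 1.29 - 5.48*j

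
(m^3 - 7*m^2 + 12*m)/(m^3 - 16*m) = (m - 3)/(m + 4)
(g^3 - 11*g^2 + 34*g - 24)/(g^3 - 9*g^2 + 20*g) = (g^2 - 7*g + 6)/(g*(g - 5))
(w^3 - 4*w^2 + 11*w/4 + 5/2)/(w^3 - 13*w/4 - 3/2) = (2*w - 5)/(2*w + 3)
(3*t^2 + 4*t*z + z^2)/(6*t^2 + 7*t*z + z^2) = (3*t + z)/(6*t + z)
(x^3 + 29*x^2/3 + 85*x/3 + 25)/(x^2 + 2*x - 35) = (3*x^3 + 29*x^2 + 85*x + 75)/(3*(x^2 + 2*x - 35))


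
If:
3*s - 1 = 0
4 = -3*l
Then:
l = -4/3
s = 1/3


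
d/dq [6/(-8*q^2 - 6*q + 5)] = 12*(8*q + 3)/(8*q^2 + 6*q - 5)^2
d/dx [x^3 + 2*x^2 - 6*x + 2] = 3*x^2 + 4*x - 6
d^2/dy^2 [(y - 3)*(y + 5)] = 2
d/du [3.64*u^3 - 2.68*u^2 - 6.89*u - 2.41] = 10.92*u^2 - 5.36*u - 6.89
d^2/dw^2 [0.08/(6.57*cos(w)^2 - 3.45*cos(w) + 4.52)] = (-13.812768*(1 - cos(w)^2)^2 + 5.43996*cos(w)^3 + 1.64426399999999*cos(w)^2 - 12.12744*cos(w) + 10.965744)/(6.57*cos(w)^2 - 3.45*cos(w) + 4.52)^3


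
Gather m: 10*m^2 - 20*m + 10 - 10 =10*m^2 - 20*m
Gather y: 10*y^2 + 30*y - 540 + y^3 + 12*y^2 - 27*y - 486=y^3 + 22*y^2 + 3*y - 1026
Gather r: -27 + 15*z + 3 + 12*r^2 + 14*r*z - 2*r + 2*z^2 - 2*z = 12*r^2 + r*(14*z - 2) + 2*z^2 + 13*z - 24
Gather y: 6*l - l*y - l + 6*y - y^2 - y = 5*l - y^2 + y*(5 - l)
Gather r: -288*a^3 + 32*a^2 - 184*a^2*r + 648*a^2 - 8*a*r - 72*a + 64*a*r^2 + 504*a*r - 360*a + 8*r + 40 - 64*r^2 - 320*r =-288*a^3 + 680*a^2 - 432*a + r^2*(64*a - 64) + r*(-184*a^2 + 496*a - 312) + 40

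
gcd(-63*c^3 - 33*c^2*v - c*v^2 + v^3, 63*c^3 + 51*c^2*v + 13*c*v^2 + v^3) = 9*c^2 + 6*c*v + v^2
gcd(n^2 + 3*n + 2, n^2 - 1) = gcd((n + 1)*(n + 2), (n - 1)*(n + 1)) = n + 1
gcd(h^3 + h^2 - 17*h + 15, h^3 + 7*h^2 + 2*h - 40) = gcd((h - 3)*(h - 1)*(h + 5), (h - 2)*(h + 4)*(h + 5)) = h + 5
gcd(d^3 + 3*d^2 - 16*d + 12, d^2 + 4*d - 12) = d^2 + 4*d - 12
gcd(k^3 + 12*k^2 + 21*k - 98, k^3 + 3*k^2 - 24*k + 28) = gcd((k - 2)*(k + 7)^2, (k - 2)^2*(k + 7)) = k^2 + 5*k - 14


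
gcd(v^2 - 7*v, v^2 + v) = v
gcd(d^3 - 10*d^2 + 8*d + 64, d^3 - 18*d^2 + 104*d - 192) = d^2 - 12*d + 32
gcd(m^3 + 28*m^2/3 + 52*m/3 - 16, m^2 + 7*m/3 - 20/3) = m + 4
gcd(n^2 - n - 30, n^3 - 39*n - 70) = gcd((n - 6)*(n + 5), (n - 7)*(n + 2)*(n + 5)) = n + 5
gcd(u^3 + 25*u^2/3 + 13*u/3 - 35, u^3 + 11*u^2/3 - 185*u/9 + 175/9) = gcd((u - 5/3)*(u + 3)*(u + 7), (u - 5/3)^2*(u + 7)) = u^2 + 16*u/3 - 35/3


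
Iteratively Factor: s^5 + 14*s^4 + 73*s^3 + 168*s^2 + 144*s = (s + 4)*(s^4 + 10*s^3 + 33*s^2 + 36*s) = (s + 3)*(s + 4)*(s^3 + 7*s^2 + 12*s) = (s + 3)*(s + 4)^2*(s^2 + 3*s) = s*(s + 3)*(s + 4)^2*(s + 3)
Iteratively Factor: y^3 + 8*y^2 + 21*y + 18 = (y + 3)*(y^2 + 5*y + 6) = (y + 2)*(y + 3)*(y + 3)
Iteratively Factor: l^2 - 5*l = (l)*(l - 5)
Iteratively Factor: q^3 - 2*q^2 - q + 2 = (q + 1)*(q^2 - 3*q + 2) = (q - 2)*(q + 1)*(q - 1)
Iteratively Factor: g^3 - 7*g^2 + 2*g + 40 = (g - 5)*(g^2 - 2*g - 8) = (g - 5)*(g - 4)*(g + 2)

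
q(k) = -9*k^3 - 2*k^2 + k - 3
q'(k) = -27*k^2 - 4*k + 1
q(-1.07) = 4.67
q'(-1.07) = -25.63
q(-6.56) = 2445.08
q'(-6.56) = -1134.67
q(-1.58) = 25.93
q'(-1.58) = -60.08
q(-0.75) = -1.08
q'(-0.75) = -11.19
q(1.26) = -22.92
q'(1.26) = -46.91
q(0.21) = -2.96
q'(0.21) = -1.03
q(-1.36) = 14.58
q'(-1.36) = -43.50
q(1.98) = -78.72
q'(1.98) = -112.77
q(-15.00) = 29907.00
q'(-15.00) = -6014.00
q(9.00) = -6717.00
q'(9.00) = -2222.00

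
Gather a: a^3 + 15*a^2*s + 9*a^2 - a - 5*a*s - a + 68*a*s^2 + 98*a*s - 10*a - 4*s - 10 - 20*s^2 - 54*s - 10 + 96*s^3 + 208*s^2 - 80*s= a^3 + a^2*(15*s + 9) + a*(68*s^2 + 93*s - 12) + 96*s^3 + 188*s^2 - 138*s - 20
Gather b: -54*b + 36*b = -18*b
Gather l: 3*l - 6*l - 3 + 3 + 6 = 6 - 3*l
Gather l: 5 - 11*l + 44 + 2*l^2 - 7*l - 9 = 2*l^2 - 18*l + 40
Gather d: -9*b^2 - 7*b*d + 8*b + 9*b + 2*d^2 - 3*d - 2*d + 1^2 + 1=-9*b^2 + 17*b + 2*d^2 + d*(-7*b - 5) + 2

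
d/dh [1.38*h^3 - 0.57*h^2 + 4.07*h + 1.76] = 4.14*h^2 - 1.14*h + 4.07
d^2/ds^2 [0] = 0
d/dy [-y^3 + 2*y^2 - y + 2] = -3*y^2 + 4*y - 1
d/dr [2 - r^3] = -3*r^2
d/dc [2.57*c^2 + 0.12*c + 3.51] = 5.14*c + 0.12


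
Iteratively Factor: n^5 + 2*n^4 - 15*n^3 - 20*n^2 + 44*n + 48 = (n + 4)*(n^4 - 2*n^3 - 7*n^2 + 8*n + 12) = (n + 1)*(n + 4)*(n^3 - 3*n^2 - 4*n + 12) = (n - 2)*(n + 1)*(n + 4)*(n^2 - n - 6) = (n - 3)*(n - 2)*(n + 1)*(n + 4)*(n + 2)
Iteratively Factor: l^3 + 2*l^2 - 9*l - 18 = (l + 3)*(l^2 - l - 6) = (l - 3)*(l + 3)*(l + 2)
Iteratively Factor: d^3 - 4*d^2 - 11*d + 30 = (d + 3)*(d^2 - 7*d + 10) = (d - 5)*(d + 3)*(d - 2)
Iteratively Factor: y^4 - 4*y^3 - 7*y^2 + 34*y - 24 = (y - 1)*(y^3 - 3*y^2 - 10*y + 24) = (y - 2)*(y - 1)*(y^2 - y - 12) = (y - 4)*(y - 2)*(y - 1)*(y + 3)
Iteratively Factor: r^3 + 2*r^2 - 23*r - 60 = (r + 3)*(r^2 - r - 20) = (r - 5)*(r + 3)*(r + 4)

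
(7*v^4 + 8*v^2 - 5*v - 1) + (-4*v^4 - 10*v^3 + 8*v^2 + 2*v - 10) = 3*v^4 - 10*v^3 + 16*v^2 - 3*v - 11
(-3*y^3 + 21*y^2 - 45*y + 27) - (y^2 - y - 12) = -3*y^3 + 20*y^2 - 44*y + 39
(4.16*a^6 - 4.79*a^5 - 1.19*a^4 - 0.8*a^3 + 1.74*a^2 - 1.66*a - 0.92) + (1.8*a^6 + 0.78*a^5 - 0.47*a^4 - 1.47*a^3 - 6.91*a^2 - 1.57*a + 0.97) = 5.96*a^6 - 4.01*a^5 - 1.66*a^4 - 2.27*a^3 - 5.17*a^2 - 3.23*a + 0.0499999999999999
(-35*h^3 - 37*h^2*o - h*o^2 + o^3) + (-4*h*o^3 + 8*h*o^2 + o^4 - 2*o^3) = -35*h^3 - 37*h^2*o - 4*h*o^3 + 7*h*o^2 + o^4 - o^3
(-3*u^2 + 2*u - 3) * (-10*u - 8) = 30*u^3 + 4*u^2 + 14*u + 24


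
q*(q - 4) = q^2 - 4*q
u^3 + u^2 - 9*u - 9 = (u - 3)*(u + 1)*(u + 3)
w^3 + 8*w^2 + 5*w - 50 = (w - 2)*(w + 5)^2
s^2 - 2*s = s*(s - 2)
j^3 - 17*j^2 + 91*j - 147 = (j - 7)^2*(j - 3)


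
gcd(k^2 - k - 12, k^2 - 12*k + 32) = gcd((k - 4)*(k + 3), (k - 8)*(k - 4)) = k - 4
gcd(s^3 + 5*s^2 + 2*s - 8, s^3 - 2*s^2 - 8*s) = s + 2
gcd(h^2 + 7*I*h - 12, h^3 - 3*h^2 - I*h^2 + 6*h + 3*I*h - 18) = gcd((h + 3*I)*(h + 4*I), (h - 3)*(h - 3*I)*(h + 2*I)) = 1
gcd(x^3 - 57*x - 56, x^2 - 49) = x + 7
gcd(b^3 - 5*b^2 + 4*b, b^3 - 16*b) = b^2 - 4*b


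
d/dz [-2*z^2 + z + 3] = 1 - 4*z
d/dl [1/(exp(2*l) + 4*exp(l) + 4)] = 2*(-exp(l) - 2)*exp(l)/(exp(2*l) + 4*exp(l) + 4)^2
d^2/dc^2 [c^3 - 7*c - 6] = 6*c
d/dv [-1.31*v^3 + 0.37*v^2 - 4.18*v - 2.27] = -3.93*v^2 + 0.74*v - 4.18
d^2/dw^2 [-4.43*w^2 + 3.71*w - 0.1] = -8.86000000000000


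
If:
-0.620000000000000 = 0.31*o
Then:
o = -2.00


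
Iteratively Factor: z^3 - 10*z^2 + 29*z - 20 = (z - 4)*(z^2 - 6*z + 5) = (z - 5)*(z - 4)*(z - 1)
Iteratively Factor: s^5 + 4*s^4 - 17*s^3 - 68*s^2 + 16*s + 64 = (s - 4)*(s^4 + 8*s^3 + 15*s^2 - 8*s - 16) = (s - 4)*(s + 4)*(s^3 + 4*s^2 - s - 4) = (s - 4)*(s + 1)*(s + 4)*(s^2 + 3*s - 4) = (s - 4)*(s + 1)*(s + 4)^2*(s - 1)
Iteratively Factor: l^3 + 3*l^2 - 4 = (l + 2)*(l^2 + l - 2) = (l - 1)*(l + 2)*(l + 2)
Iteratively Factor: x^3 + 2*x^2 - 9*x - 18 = (x + 3)*(x^2 - x - 6) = (x + 2)*(x + 3)*(x - 3)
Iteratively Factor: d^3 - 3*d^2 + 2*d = (d)*(d^2 - 3*d + 2) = d*(d - 2)*(d - 1)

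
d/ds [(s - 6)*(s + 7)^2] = (s + 7)*(3*s - 5)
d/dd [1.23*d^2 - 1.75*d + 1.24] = 2.46*d - 1.75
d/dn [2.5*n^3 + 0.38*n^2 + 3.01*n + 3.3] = 7.5*n^2 + 0.76*n + 3.01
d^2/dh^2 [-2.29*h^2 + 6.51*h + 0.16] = -4.58000000000000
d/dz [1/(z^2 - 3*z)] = (3 - 2*z)/(z^2*(z - 3)^2)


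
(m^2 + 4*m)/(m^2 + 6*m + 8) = m/(m + 2)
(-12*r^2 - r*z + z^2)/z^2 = -12*r^2/z^2 - r/z + 1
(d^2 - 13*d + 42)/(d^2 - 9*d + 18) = (d - 7)/(d - 3)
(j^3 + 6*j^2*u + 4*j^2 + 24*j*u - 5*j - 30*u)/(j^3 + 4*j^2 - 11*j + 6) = (j^2 + 6*j*u + 5*j + 30*u)/(j^2 + 5*j - 6)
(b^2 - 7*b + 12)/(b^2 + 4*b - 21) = (b - 4)/(b + 7)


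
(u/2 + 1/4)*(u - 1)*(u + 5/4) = u^3/2 + 3*u^2/8 - 9*u/16 - 5/16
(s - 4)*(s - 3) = s^2 - 7*s + 12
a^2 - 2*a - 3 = (a - 3)*(a + 1)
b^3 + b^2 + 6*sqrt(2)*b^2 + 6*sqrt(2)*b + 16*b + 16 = (b + 1)*(b + 2*sqrt(2))*(b + 4*sqrt(2))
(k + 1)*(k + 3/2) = k^2 + 5*k/2 + 3/2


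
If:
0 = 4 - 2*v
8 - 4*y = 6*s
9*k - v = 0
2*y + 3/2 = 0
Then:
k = 2/9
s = 11/6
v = 2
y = -3/4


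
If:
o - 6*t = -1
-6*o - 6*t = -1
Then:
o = 0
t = 1/6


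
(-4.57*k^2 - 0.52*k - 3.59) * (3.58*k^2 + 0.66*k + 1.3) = -16.3606*k^4 - 4.8778*k^3 - 19.1364*k^2 - 3.0454*k - 4.667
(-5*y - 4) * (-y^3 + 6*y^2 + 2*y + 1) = 5*y^4 - 26*y^3 - 34*y^2 - 13*y - 4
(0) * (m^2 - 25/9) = 0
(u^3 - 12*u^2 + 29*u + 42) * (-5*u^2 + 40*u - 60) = -5*u^5 + 100*u^4 - 685*u^3 + 1670*u^2 - 60*u - 2520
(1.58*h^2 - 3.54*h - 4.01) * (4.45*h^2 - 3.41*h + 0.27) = 7.031*h^4 - 21.1408*h^3 - 5.3465*h^2 + 12.7183*h - 1.0827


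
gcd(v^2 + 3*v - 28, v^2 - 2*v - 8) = v - 4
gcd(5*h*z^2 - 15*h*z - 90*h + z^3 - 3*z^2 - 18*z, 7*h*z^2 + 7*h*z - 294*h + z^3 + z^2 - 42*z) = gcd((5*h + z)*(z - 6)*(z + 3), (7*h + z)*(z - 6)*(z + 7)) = z - 6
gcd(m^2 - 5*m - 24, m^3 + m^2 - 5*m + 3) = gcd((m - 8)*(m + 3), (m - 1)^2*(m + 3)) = m + 3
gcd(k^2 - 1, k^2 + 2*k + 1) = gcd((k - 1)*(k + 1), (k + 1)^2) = k + 1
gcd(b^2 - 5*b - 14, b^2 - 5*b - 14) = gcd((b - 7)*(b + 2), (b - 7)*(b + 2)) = b^2 - 5*b - 14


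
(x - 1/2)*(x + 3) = x^2 + 5*x/2 - 3/2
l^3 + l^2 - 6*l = l*(l - 2)*(l + 3)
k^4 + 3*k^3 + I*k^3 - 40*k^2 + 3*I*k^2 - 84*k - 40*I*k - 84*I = (k - 6)*(k + 2)*(k + 7)*(k + I)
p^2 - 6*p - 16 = (p - 8)*(p + 2)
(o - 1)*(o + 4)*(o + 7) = o^3 + 10*o^2 + 17*o - 28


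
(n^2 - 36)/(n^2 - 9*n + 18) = (n + 6)/(n - 3)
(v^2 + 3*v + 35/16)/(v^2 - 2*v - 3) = (v^2 + 3*v + 35/16)/(v^2 - 2*v - 3)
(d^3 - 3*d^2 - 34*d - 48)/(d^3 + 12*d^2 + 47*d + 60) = (d^2 - 6*d - 16)/(d^2 + 9*d + 20)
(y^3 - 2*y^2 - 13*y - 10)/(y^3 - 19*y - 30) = (y + 1)/(y + 3)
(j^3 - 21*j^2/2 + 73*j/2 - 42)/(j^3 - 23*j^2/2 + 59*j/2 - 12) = (2*j^2 - 15*j + 28)/(2*j^2 - 17*j + 8)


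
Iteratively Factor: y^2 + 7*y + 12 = (y + 3)*(y + 4)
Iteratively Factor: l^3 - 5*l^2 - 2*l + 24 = (l + 2)*(l^2 - 7*l + 12) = (l - 3)*(l + 2)*(l - 4)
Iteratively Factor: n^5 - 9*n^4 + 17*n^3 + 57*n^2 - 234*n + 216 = (n - 4)*(n^4 - 5*n^3 - 3*n^2 + 45*n - 54) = (n - 4)*(n - 3)*(n^3 - 2*n^2 - 9*n + 18) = (n - 4)*(n - 3)*(n - 2)*(n^2 - 9) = (n - 4)*(n - 3)^2*(n - 2)*(n + 3)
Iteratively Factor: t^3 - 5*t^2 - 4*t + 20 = (t + 2)*(t^2 - 7*t + 10) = (t - 2)*(t + 2)*(t - 5)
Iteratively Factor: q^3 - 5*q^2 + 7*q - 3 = (q - 1)*(q^2 - 4*q + 3) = (q - 3)*(q - 1)*(q - 1)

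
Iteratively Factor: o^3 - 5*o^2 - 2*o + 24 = (o - 3)*(o^2 - 2*o - 8) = (o - 4)*(o - 3)*(o + 2)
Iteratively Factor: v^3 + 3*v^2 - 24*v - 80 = (v + 4)*(v^2 - v - 20) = (v - 5)*(v + 4)*(v + 4)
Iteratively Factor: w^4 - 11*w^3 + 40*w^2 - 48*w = (w)*(w^3 - 11*w^2 + 40*w - 48) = w*(w - 3)*(w^2 - 8*w + 16) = w*(w - 4)*(w - 3)*(w - 4)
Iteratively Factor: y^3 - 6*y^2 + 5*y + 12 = (y - 3)*(y^2 - 3*y - 4) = (y - 4)*(y - 3)*(y + 1)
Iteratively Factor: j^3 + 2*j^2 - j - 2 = (j + 2)*(j^2 - 1) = (j + 1)*(j + 2)*(j - 1)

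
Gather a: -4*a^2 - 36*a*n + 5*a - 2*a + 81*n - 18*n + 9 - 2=-4*a^2 + a*(3 - 36*n) + 63*n + 7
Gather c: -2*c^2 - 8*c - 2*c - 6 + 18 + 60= -2*c^2 - 10*c + 72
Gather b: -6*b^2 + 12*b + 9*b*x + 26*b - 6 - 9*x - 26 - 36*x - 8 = -6*b^2 + b*(9*x + 38) - 45*x - 40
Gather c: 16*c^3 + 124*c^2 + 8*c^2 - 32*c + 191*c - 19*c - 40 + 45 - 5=16*c^3 + 132*c^2 + 140*c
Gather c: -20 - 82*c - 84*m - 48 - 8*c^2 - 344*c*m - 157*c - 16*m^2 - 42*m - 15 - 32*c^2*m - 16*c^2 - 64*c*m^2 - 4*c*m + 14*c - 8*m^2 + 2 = c^2*(-32*m - 24) + c*(-64*m^2 - 348*m - 225) - 24*m^2 - 126*m - 81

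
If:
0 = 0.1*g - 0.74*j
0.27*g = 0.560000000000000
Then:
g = 2.07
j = 0.28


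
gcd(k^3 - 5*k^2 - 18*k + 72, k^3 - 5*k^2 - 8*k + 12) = k - 6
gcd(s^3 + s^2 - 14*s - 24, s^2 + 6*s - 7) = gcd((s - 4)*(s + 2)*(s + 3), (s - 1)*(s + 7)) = 1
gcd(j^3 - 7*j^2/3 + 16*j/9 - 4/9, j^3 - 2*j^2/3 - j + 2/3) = j^2 - 5*j/3 + 2/3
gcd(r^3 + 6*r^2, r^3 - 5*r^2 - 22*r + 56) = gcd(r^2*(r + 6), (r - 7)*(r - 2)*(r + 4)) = 1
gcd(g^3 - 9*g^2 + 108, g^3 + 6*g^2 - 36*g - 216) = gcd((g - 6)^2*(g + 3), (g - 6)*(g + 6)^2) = g - 6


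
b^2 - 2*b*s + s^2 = (b - s)^2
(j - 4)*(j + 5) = j^2 + j - 20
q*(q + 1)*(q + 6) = q^3 + 7*q^2 + 6*q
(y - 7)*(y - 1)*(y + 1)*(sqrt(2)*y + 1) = sqrt(2)*y^4 - 7*sqrt(2)*y^3 + y^3 - 7*y^2 - sqrt(2)*y^2 - y + 7*sqrt(2)*y + 7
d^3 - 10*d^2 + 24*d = d*(d - 6)*(d - 4)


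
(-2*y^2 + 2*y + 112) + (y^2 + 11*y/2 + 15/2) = -y^2 + 15*y/2 + 239/2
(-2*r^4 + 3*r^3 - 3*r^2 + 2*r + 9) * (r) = -2*r^5 + 3*r^4 - 3*r^3 + 2*r^2 + 9*r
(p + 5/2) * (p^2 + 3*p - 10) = p^3 + 11*p^2/2 - 5*p/2 - 25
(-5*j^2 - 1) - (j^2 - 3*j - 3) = -6*j^2 + 3*j + 2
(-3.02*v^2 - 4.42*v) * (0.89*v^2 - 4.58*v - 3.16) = -2.6878*v^4 + 9.8978*v^3 + 29.7868*v^2 + 13.9672*v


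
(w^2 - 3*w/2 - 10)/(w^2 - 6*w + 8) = (w + 5/2)/(w - 2)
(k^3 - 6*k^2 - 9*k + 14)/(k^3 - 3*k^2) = (k^3 - 6*k^2 - 9*k + 14)/(k^2*(k - 3))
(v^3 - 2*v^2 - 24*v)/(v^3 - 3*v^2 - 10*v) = (-v^2 + 2*v + 24)/(-v^2 + 3*v + 10)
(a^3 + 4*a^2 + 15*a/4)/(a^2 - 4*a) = (a^2 + 4*a + 15/4)/(a - 4)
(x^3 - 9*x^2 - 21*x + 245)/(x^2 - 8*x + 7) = (x^2 - 2*x - 35)/(x - 1)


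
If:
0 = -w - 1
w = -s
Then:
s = 1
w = -1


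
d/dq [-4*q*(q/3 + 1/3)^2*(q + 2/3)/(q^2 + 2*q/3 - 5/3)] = 8*(-9*q^5 - 21*q^4 + 14*q^3 + 56*q^2 + 35*q + 5)/(9*(9*q^4 + 12*q^3 - 26*q^2 - 20*q + 25))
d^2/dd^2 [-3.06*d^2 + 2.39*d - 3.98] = -6.12000000000000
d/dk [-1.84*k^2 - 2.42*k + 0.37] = -3.68*k - 2.42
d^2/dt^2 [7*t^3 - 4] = 42*t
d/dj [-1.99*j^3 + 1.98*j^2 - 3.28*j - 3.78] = -5.97*j^2 + 3.96*j - 3.28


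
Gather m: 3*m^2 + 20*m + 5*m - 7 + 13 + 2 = 3*m^2 + 25*m + 8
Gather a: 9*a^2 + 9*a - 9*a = 9*a^2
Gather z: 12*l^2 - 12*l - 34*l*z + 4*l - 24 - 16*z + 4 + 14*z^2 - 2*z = 12*l^2 - 8*l + 14*z^2 + z*(-34*l - 18) - 20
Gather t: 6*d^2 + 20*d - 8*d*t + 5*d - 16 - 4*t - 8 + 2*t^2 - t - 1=6*d^2 + 25*d + 2*t^2 + t*(-8*d - 5) - 25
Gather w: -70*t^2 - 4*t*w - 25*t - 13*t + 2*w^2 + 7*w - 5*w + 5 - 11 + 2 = -70*t^2 - 38*t + 2*w^2 + w*(2 - 4*t) - 4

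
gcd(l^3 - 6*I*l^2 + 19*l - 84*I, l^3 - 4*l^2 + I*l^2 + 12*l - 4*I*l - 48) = l^2 + I*l + 12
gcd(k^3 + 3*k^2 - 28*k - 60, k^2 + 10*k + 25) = 1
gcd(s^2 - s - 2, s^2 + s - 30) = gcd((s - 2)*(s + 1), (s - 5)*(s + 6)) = 1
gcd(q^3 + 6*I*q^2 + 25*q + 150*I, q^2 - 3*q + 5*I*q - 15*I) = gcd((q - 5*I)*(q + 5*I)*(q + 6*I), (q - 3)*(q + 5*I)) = q + 5*I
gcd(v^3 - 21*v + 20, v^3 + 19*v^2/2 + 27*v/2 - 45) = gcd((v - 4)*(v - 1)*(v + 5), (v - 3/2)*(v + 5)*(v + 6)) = v + 5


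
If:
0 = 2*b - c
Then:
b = c/2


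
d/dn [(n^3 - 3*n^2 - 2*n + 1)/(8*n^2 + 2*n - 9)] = (8*n^4 + 4*n^3 - 17*n^2 + 38*n + 16)/(64*n^4 + 32*n^3 - 140*n^2 - 36*n + 81)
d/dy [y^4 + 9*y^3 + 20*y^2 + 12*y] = 4*y^3 + 27*y^2 + 40*y + 12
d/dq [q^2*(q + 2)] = q*(3*q + 4)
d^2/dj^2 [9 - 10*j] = 0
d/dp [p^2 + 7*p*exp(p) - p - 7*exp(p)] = 7*p*exp(p) + 2*p - 1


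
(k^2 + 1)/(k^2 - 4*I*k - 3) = (k + I)/(k - 3*I)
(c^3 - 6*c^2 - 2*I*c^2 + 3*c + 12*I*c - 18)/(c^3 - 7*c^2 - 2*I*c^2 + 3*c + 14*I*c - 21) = (c - 6)/(c - 7)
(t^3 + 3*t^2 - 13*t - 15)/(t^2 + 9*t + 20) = (t^2 - 2*t - 3)/(t + 4)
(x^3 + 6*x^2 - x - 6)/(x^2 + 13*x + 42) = (x^2 - 1)/(x + 7)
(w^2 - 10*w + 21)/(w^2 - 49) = (w - 3)/(w + 7)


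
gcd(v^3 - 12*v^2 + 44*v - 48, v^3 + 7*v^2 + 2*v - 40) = v - 2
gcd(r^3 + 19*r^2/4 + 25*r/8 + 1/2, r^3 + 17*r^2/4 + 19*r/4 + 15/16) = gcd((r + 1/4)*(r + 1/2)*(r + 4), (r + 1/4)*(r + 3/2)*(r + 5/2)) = r + 1/4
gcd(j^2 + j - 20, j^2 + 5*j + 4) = 1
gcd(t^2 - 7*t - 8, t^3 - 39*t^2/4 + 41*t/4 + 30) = t - 8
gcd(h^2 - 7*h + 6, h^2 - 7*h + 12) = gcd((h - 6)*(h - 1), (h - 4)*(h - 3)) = 1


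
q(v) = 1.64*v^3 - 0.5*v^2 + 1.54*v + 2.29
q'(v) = 4.92*v^2 - 1.0*v + 1.54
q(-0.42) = 1.43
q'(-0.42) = 2.83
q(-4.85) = -204.04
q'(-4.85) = 122.12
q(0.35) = 2.84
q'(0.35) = 1.79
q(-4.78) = -195.61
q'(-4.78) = 118.73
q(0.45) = 3.03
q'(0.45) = 2.09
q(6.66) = 474.84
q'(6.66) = 213.11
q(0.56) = 3.28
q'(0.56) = 2.52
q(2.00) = 16.49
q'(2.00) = 19.22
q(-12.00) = -2922.11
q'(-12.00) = 722.02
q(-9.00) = -1247.63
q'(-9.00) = 409.06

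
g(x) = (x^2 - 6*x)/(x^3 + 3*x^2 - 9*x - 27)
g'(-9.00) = -0.07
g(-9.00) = -0.31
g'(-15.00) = -0.01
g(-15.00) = -0.12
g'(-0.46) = 0.38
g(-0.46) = -0.13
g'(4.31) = 0.15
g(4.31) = -0.10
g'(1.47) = 0.15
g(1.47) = 0.22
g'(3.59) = 0.72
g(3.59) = -0.34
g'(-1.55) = 2.37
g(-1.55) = -1.22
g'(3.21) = 5.67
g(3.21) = -1.11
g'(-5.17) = -1.14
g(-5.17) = -1.50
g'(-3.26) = -530.55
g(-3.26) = -71.34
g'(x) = (2*x - 6)/(x^3 + 3*x^2 - 9*x - 27) + (x^2 - 6*x)*(-3*x^2 - 6*x + 9)/(x^3 + 3*x^2 - 9*x - 27)^2 = (-x^3 + 15*x^2 - 36*x + 54)/(x^5 + 3*x^4 - 18*x^3 - 54*x^2 + 81*x + 243)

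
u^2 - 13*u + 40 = (u - 8)*(u - 5)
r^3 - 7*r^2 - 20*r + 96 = (r - 8)*(r - 3)*(r + 4)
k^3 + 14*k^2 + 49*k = k*(k + 7)^2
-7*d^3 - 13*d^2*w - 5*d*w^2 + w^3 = (-7*d + w)*(d + w)^2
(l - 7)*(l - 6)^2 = l^3 - 19*l^2 + 120*l - 252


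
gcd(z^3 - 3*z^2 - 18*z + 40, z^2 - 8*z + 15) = z - 5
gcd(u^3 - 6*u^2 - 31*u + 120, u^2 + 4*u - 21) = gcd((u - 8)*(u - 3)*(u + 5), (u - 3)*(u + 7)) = u - 3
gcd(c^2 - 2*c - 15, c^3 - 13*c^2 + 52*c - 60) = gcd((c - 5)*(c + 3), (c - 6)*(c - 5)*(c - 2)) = c - 5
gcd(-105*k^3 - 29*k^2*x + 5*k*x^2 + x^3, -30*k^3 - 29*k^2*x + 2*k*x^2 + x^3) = -5*k + x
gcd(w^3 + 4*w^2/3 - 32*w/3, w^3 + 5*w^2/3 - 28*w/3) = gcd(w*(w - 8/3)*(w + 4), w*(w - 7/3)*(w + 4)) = w^2 + 4*w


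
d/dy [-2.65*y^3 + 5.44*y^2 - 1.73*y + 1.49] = -7.95*y^2 + 10.88*y - 1.73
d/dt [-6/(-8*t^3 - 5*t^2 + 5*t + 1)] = 6*(-24*t^2 - 10*t + 5)/(8*t^3 + 5*t^2 - 5*t - 1)^2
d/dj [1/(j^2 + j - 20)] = (-2*j - 1)/(j^2 + j - 20)^2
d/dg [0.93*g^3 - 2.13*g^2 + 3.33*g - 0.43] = 2.79*g^2 - 4.26*g + 3.33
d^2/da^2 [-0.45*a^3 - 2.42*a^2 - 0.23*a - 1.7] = -2.7*a - 4.84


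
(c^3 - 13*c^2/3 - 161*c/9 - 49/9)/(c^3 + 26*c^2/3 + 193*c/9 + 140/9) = (3*c^2 - 20*c - 7)/(3*c^2 + 19*c + 20)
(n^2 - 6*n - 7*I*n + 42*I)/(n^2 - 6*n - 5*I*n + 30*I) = (n - 7*I)/(n - 5*I)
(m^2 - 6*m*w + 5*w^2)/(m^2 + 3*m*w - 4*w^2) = (m - 5*w)/(m + 4*w)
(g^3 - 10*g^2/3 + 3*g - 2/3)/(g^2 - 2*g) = g - 4/3 + 1/(3*g)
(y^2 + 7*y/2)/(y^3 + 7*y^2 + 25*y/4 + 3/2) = 2*y*(2*y + 7)/(4*y^3 + 28*y^2 + 25*y + 6)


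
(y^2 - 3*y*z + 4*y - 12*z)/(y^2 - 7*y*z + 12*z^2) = (y + 4)/(y - 4*z)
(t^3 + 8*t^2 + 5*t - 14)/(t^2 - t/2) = 2*(t^3 + 8*t^2 + 5*t - 14)/(t*(2*t - 1))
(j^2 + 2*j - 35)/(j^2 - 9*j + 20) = (j + 7)/(j - 4)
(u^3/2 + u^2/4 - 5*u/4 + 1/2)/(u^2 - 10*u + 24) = (2*u^3 + u^2 - 5*u + 2)/(4*(u^2 - 10*u + 24))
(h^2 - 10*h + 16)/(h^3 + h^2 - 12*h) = (h^2 - 10*h + 16)/(h*(h^2 + h - 12))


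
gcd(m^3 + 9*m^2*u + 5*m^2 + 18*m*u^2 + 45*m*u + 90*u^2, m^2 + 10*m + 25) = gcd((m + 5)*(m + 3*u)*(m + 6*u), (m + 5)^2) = m + 5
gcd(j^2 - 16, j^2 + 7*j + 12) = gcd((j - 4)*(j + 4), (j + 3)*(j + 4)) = j + 4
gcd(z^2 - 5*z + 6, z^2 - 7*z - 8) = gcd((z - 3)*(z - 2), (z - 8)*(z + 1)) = 1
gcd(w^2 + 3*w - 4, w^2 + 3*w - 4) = w^2 + 3*w - 4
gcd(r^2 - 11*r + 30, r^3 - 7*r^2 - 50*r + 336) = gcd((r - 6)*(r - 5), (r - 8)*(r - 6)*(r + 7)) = r - 6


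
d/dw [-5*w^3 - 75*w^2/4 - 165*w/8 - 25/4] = -15*w^2 - 75*w/2 - 165/8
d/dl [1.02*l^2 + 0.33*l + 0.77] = 2.04*l + 0.33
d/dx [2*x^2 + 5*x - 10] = 4*x + 5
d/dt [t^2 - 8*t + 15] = 2*t - 8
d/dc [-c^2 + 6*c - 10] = 6 - 2*c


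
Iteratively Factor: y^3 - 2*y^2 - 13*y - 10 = (y + 2)*(y^2 - 4*y - 5) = (y - 5)*(y + 2)*(y + 1)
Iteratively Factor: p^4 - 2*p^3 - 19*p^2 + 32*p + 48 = (p - 3)*(p^3 + p^2 - 16*p - 16) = (p - 4)*(p - 3)*(p^2 + 5*p + 4) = (p - 4)*(p - 3)*(p + 1)*(p + 4)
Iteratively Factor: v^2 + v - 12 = (v + 4)*(v - 3)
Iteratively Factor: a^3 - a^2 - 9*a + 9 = (a - 3)*(a^2 + 2*a - 3) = (a - 3)*(a - 1)*(a + 3)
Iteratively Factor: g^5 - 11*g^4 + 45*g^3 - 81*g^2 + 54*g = (g - 3)*(g^4 - 8*g^3 + 21*g^2 - 18*g) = (g - 3)^2*(g^3 - 5*g^2 + 6*g) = (g - 3)^3*(g^2 - 2*g) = g*(g - 3)^3*(g - 2)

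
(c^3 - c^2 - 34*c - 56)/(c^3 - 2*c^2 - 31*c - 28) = (c + 2)/(c + 1)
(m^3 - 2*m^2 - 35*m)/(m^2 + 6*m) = (m^2 - 2*m - 35)/(m + 6)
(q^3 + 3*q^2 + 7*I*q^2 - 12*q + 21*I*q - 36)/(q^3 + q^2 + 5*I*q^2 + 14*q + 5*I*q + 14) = (q^3 + q^2*(3 + 7*I) + q*(-12 + 21*I) - 36)/(q^3 + q^2*(1 + 5*I) + q*(14 + 5*I) + 14)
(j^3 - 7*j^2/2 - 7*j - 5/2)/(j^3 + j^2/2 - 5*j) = (2*j^3 - 7*j^2 - 14*j - 5)/(j*(2*j^2 + j - 10))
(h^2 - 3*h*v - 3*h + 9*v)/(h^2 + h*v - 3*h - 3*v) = (h - 3*v)/(h + v)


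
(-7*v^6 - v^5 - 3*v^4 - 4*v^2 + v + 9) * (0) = 0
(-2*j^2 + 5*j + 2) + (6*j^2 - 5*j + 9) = 4*j^2 + 11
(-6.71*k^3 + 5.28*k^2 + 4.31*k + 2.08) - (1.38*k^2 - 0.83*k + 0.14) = -6.71*k^3 + 3.9*k^2 + 5.14*k + 1.94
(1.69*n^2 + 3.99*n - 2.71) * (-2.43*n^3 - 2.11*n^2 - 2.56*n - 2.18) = -4.1067*n^5 - 13.2616*n^4 - 6.16*n^3 - 8.1805*n^2 - 1.7606*n + 5.9078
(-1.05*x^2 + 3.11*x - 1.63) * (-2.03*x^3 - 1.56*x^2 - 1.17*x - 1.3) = 2.1315*x^5 - 4.6753*x^4 - 0.314200000000001*x^3 + 0.2691*x^2 - 2.1359*x + 2.119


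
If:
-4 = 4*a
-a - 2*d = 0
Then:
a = -1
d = 1/2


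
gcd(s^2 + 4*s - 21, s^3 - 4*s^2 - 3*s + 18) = s - 3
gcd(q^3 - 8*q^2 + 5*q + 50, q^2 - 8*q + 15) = q - 5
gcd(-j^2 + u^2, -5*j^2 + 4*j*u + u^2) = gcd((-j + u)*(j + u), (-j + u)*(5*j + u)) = -j + u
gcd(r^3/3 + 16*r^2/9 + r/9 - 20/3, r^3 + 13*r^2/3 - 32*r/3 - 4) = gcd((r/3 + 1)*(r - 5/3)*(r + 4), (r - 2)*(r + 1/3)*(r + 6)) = 1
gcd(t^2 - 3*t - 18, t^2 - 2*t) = 1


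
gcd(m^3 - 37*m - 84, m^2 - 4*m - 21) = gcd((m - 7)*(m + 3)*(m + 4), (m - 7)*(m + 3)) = m^2 - 4*m - 21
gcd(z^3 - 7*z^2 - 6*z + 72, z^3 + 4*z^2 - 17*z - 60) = z^2 - z - 12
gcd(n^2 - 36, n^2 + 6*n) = n + 6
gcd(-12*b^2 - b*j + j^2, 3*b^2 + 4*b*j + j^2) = 3*b + j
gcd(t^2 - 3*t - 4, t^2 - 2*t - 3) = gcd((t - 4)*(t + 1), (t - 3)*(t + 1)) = t + 1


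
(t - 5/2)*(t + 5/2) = t^2 - 25/4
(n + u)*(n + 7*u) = n^2 + 8*n*u + 7*u^2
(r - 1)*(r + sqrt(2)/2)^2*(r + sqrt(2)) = r^4 - r^3 + 2*sqrt(2)*r^3 - 2*sqrt(2)*r^2 + 5*r^2/2 - 5*r/2 + sqrt(2)*r/2 - sqrt(2)/2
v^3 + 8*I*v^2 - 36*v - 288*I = (v - 6)*(v + 6)*(v + 8*I)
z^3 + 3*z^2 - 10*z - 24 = (z - 3)*(z + 2)*(z + 4)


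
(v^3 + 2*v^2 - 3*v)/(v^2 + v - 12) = v*(v^2 + 2*v - 3)/(v^2 + v - 12)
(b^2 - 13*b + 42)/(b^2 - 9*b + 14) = (b - 6)/(b - 2)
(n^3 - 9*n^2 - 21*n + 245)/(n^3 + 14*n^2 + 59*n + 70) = (n^2 - 14*n + 49)/(n^2 + 9*n + 14)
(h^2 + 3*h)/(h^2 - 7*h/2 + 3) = 2*h*(h + 3)/(2*h^2 - 7*h + 6)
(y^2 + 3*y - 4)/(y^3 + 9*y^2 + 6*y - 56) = (y - 1)/(y^2 + 5*y - 14)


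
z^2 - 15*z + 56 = (z - 8)*(z - 7)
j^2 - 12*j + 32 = (j - 8)*(j - 4)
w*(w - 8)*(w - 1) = w^3 - 9*w^2 + 8*w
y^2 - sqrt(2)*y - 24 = (y - 4*sqrt(2))*(y + 3*sqrt(2))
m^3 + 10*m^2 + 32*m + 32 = (m + 2)*(m + 4)^2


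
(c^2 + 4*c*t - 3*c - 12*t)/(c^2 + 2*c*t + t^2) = (c^2 + 4*c*t - 3*c - 12*t)/(c^2 + 2*c*t + t^2)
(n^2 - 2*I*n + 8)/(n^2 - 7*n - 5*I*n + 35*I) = (n^2 - 2*I*n + 8)/(n^2 - 7*n - 5*I*n + 35*I)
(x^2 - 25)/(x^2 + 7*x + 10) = (x - 5)/(x + 2)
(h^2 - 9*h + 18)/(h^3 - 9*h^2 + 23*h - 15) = (h - 6)/(h^2 - 6*h + 5)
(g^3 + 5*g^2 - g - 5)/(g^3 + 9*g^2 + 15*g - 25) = (g + 1)/(g + 5)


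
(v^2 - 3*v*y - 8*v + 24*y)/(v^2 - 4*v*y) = (v^2 - 3*v*y - 8*v + 24*y)/(v*(v - 4*y))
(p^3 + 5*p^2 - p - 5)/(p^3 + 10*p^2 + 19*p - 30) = (p + 1)/(p + 6)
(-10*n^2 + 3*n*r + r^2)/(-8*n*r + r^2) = (10*n^2 - 3*n*r - r^2)/(r*(8*n - r))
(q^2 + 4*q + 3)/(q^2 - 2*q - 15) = (q + 1)/(q - 5)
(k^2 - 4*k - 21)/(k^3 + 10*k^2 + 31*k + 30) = (k - 7)/(k^2 + 7*k + 10)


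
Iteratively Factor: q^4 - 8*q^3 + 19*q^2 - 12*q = (q - 3)*(q^3 - 5*q^2 + 4*q) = (q - 3)*(q - 1)*(q^2 - 4*q) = q*(q - 3)*(q - 1)*(q - 4)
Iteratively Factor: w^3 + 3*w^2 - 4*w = (w)*(w^2 + 3*w - 4) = w*(w - 1)*(w + 4)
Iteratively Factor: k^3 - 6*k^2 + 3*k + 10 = (k - 2)*(k^2 - 4*k - 5) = (k - 5)*(k - 2)*(k + 1)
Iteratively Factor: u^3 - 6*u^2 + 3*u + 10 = (u + 1)*(u^2 - 7*u + 10) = (u - 2)*(u + 1)*(u - 5)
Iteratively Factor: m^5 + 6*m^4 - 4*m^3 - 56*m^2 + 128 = (m + 4)*(m^4 + 2*m^3 - 12*m^2 - 8*m + 32) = (m + 2)*(m + 4)*(m^3 - 12*m + 16) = (m - 2)*(m + 2)*(m + 4)*(m^2 + 2*m - 8) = (m - 2)*(m + 2)*(m + 4)^2*(m - 2)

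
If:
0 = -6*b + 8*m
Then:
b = 4*m/3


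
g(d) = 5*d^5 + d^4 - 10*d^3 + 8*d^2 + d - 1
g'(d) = 25*d^4 + 4*d^3 - 30*d^2 + 16*d + 1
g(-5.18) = -16329.05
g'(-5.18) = 16556.62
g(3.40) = 2107.24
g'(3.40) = 3206.66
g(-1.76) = 1.70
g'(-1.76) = 97.98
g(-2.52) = -260.49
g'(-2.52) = 714.35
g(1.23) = 10.09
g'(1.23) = 39.96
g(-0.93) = 10.30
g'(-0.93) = -24.34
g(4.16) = 5950.44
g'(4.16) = 7323.45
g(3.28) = 1749.40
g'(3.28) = 2765.46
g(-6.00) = -35143.00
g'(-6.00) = 30361.00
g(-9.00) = -280756.00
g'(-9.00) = 158536.00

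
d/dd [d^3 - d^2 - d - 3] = 3*d^2 - 2*d - 1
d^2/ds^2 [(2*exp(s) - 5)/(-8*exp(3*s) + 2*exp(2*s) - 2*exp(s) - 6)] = (-128*exp(6*s) + 744*exp(5*s) - 190*exp(4*s) + 370*exp(3*s) - 591*exp(2*s) + 71*exp(s) - 33)*exp(s)/(2*(64*exp(9*s) - 48*exp(8*s) + 60*exp(7*s) + 119*exp(6*s) - 57*exp(5*s) + 78*exp(4*s) + 91*exp(3*s) - 18*exp(2*s) + 27*exp(s) + 27))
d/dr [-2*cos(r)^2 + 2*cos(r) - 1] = -2*sin(r) + 2*sin(2*r)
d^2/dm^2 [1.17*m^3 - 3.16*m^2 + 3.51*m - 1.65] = 7.02*m - 6.32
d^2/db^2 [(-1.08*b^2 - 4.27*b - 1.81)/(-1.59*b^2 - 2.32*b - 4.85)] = (-3.5527136788005e-15*b^4 + 13.622166*b^3 - 22.515354*b^2 - 157.508262*b - 53.714822)/(4.019679*b^6 + 17.595576*b^5 + 62.457903*b^4 + 119.831248*b^3 + 190.516245*b^2 + 163.7166*b + 114.084125)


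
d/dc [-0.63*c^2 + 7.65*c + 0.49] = 7.65 - 1.26*c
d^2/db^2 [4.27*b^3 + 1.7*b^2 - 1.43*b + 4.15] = 25.62*b + 3.4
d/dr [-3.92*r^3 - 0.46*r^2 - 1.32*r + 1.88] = -11.76*r^2 - 0.92*r - 1.32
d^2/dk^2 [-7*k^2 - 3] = -14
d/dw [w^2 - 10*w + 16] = 2*w - 10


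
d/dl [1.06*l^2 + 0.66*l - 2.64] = 2.12*l + 0.66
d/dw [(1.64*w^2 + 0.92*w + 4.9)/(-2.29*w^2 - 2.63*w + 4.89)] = (-2.2064*w^2 + 38.4812*w + 17.3858)/(5.2441*w^4 + 12.0454*w^3 - 15.4793*w^2 - 25.7214*w + 23.9121)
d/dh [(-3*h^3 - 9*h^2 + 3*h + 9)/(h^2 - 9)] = 3*(-h^2 + 6*h - 1)/(h^2 - 6*h + 9)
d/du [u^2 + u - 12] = 2*u + 1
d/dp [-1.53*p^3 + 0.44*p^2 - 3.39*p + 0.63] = -4.59*p^2 + 0.88*p - 3.39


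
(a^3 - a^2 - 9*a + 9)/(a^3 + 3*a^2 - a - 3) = (a - 3)/(a + 1)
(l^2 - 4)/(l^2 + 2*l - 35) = (l^2 - 4)/(l^2 + 2*l - 35)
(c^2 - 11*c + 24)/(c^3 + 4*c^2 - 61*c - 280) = (c - 3)/(c^2 + 12*c + 35)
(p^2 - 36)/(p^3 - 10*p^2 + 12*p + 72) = (p + 6)/(p^2 - 4*p - 12)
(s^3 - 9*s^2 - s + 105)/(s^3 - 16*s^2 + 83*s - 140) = (s + 3)/(s - 4)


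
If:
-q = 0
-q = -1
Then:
No Solution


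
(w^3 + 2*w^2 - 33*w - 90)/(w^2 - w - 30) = w + 3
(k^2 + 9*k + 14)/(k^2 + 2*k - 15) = (k^2 + 9*k + 14)/(k^2 + 2*k - 15)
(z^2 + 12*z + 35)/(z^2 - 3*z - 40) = (z + 7)/(z - 8)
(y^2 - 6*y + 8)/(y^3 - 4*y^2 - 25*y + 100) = (y - 2)/(y^2 - 25)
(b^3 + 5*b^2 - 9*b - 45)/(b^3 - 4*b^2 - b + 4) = (b^3 + 5*b^2 - 9*b - 45)/(b^3 - 4*b^2 - b + 4)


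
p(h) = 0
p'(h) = 0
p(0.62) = 0.00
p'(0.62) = 0.00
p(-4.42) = 0.00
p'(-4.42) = 0.00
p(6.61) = 0.00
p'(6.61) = 0.00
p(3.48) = 0.00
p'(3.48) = 0.00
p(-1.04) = 0.00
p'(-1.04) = 0.00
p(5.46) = 0.00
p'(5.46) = 0.00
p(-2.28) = 0.00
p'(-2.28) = 0.00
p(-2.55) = 0.00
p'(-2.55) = 0.00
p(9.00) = 0.00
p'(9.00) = 0.00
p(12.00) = 0.00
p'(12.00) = 0.00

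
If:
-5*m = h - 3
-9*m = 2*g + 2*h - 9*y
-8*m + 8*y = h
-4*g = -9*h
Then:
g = 0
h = 0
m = 3/5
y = 3/5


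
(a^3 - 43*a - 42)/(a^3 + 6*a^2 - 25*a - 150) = (a^2 - 6*a - 7)/(a^2 - 25)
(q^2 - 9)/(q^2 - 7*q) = (q^2 - 9)/(q*(q - 7))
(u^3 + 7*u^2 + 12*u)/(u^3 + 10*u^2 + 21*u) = (u + 4)/(u + 7)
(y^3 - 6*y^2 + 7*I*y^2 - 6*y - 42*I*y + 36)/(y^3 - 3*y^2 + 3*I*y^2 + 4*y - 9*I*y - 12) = (y^3 + y^2*(-6 + 7*I) + y*(-6 - 42*I) + 36)/(y^3 + y^2*(-3 + 3*I) + y*(4 - 9*I) - 12)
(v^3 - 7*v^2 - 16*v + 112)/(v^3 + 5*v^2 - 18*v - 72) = (v^2 - 3*v - 28)/(v^2 + 9*v + 18)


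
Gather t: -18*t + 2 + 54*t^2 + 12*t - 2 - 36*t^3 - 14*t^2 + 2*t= -36*t^3 + 40*t^2 - 4*t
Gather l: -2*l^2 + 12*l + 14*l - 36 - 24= -2*l^2 + 26*l - 60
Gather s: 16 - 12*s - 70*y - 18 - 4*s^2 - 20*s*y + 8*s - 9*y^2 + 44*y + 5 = -4*s^2 + s*(-20*y - 4) - 9*y^2 - 26*y + 3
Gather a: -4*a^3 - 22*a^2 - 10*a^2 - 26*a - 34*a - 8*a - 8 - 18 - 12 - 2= -4*a^3 - 32*a^2 - 68*a - 40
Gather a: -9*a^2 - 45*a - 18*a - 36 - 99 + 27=-9*a^2 - 63*a - 108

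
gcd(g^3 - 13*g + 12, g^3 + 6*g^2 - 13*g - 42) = g - 3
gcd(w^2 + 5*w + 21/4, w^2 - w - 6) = 1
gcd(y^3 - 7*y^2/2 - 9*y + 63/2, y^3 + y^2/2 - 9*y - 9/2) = y^2 - 9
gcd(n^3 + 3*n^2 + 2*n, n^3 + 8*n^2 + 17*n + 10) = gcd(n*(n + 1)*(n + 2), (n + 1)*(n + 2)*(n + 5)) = n^2 + 3*n + 2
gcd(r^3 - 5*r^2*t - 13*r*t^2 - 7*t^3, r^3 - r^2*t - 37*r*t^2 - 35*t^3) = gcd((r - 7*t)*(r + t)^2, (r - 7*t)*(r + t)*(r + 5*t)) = r^2 - 6*r*t - 7*t^2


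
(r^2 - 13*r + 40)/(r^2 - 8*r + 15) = (r - 8)/(r - 3)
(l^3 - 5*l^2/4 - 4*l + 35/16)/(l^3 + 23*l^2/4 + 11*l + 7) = (l^2 - 3*l + 5/4)/(l^2 + 4*l + 4)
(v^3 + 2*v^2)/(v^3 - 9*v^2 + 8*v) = v*(v + 2)/(v^2 - 9*v + 8)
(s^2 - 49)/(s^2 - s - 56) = (s - 7)/(s - 8)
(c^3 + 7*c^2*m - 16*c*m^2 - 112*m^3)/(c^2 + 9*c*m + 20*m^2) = (c^2 + 3*c*m - 28*m^2)/(c + 5*m)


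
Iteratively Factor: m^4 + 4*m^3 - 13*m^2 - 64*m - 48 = (m + 3)*(m^3 + m^2 - 16*m - 16) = (m - 4)*(m + 3)*(m^2 + 5*m + 4) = (m - 4)*(m + 1)*(m + 3)*(m + 4)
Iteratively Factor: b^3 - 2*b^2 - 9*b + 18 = (b - 2)*(b^2 - 9) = (b - 2)*(b + 3)*(b - 3)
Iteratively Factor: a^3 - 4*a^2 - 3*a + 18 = (a - 3)*(a^2 - a - 6) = (a - 3)*(a + 2)*(a - 3)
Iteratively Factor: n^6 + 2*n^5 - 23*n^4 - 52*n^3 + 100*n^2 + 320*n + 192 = (n + 4)*(n^5 - 2*n^4 - 15*n^3 + 8*n^2 + 68*n + 48) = (n - 4)*(n + 4)*(n^4 + 2*n^3 - 7*n^2 - 20*n - 12) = (n - 4)*(n - 3)*(n + 4)*(n^3 + 5*n^2 + 8*n + 4) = (n - 4)*(n - 3)*(n + 1)*(n + 4)*(n^2 + 4*n + 4) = (n - 4)*(n - 3)*(n + 1)*(n + 2)*(n + 4)*(n + 2)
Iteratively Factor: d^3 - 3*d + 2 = (d - 1)*(d^2 + d - 2) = (d - 1)^2*(d + 2)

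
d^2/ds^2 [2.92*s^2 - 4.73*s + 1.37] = 5.84000000000000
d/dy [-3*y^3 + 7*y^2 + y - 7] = -9*y^2 + 14*y + 1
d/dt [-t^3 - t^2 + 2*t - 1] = -3*t^2 - 2*t + 2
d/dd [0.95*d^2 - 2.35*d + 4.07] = 1.9*d - 2.35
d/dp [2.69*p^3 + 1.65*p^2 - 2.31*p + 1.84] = 8.07*p^2 + 3.3*p - 2.31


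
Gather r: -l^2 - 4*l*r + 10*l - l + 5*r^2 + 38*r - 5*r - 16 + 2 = -l^2 + 9*l + 5*r^2 + r*(33 - 4*l) - 14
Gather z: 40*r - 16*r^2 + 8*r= -16*r^2 + 48*r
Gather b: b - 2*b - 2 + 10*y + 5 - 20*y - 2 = -b - 10*y + 1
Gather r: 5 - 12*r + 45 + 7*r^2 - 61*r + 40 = 7*r^2 - 73*r + 90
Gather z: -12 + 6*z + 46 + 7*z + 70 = 13*z + 104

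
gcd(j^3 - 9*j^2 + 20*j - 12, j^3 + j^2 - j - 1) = j - 1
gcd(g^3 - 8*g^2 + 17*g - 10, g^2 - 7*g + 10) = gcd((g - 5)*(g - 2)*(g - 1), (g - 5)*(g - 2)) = g^2 - 7*g + 10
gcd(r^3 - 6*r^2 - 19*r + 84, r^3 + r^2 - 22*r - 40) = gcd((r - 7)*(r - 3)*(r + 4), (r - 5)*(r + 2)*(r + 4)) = r + 4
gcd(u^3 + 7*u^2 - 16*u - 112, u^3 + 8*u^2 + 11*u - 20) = u + 4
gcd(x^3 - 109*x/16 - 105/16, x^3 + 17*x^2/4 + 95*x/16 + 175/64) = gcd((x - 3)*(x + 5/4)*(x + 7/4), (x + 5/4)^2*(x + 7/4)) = x^2 + 3*x + 35/16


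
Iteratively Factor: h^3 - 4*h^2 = (h)*(h^2 - 4*h) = h^2*(h - 4)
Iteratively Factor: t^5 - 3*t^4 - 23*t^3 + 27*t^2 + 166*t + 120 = (t + 3)*(t^4 - 6*t^3 - 5*t^2 + 42*t + 40) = (t - 4)*(t + 3)*(t^3 - 2*t^2 - 13*t - 10) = (t - 5)*(t - 4)*(t + 3)*(t^2 + 3*t + 2) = (t - 5)*(t - 4)*(t + 2)*(t + 3)*(t + 1)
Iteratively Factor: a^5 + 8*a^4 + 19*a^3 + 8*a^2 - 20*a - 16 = (a + 2)*(a^4 + 6*a^3 + 7*a^2 - 6*a - 8) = (a - 1)*(a + 2)*(a^3 + 7*a^2 + 14*a + 8) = (a - 1)*(a + 2)*(a + 4)*(a^2 + 3*a + 2) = (a - 1)*(a + 1)*(a + 2)*(a + 4)*(a + 2)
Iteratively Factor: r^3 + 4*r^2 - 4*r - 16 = (r + 2)*(r^2 + 2*r - 8) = (r - 2)*(r + 2)*(r + 4)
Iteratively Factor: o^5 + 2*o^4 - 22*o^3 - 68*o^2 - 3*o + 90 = (o - 1)*(o^4 + 3*o^3 - 19*o^2 - 87*o - 90) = (o - 1)*(o + 3)*(o^3 - 19*o - 30) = (o - 1)*(o + 2)*(o + 3)*(o^2 - 2*o - 15) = (o - 1)*(o + 2)*(o + 3)^2*(o - 5)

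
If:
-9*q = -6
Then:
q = 2/3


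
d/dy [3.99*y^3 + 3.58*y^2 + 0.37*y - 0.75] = 11.97*y^2 + 7.16*y + 0.37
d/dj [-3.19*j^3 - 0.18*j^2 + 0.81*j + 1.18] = -9.57*j^2 - 0.36*j + 0.81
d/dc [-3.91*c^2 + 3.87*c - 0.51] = 3.87 - 7.82*c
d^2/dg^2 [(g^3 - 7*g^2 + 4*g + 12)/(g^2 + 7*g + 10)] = 8*(23*g^3 + 114*g^2 + 108*g - 128)/(g^6 + 21*g^5 + 177*g^4 + 763*g^3 + 1770*g^2 + 2100*g + 1000)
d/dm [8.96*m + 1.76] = 8.96000000000000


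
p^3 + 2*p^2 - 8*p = p*(p - 2)*(p + 4)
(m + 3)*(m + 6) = m^2 + 9*m + 18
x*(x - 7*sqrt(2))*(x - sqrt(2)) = x^3 - 8*sqrt(2)*x^2 + 14*x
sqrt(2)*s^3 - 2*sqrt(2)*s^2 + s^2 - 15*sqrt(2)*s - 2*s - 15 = (s - 5)*(s + 3)*(sqrt(2)*s + 1)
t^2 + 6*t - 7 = (t - 1)*(t + 7)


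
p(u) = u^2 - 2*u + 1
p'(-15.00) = -32.00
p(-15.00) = 256.00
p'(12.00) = 22.00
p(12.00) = 121.00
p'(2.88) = 3.76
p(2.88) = 3.53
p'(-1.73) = -5.46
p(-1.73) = 7.45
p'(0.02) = -1.96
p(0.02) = 0.96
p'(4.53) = 7.06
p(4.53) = 12.46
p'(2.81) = 3.62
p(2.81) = 3.28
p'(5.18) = 8.36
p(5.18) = 17.47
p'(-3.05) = -8.10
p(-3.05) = 16.40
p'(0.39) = -1.22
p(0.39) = 0.37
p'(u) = 2*u - 2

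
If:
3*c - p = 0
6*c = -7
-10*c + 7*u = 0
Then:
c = -7/6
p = -7/2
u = -5/3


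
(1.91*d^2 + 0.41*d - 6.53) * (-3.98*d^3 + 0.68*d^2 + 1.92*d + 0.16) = -7.6018*d^5 - 0.333*d^4 + 29.9354*d^3 - 3.3476*d^2 - 12.472*d - 1.0448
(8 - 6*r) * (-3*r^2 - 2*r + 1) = 18*r^3 - 12*r^2 - 22*r + 8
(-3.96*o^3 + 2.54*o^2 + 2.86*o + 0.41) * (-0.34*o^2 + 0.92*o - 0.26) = 1.3464*o^5 - 4.5068*o^4 + 2.394*o^3 + 1.8314*o^2 - 0.3664*o - 0.1066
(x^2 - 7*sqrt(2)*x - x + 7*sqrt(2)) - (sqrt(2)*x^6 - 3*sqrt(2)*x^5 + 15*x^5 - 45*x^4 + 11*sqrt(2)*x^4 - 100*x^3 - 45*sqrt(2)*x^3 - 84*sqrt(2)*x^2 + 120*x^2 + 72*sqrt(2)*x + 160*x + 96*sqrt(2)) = -sqrt(2)*x^6 - 15*x^5 + 3*sqrt(2)*x^5 - 11*sqrt(2)*x^4 + 45*x^4 + 45*sqrt(2)*x^3 + 100*x^3 - 119*x^2 + 84*sqrt(2)*x^2 - 161*x - 79*sqrt(2)*x - 89*sqrt(2)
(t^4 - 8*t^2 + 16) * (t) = t^5 - 8*t^3 + 16*t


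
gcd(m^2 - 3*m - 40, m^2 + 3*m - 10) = m + 5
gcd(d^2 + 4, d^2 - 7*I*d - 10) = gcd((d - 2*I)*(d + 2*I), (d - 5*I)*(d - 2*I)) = d - 2*I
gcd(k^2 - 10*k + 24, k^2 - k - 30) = k - 6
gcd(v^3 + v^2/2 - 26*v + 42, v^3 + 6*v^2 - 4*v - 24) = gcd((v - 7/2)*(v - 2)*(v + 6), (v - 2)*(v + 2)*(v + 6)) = v^2 + 4*v - 12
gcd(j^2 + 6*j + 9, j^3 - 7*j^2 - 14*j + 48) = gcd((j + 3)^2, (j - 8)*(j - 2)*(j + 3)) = j + 3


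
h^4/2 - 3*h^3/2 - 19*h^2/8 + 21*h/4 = h*(h/2 + 1)*(h - 7/2)*(h - 3/2)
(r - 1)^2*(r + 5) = r^3 + 3*r^2 - 9*r + 5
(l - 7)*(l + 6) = l^2 - l - 42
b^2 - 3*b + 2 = (b - 2)*(b - 1)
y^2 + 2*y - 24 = (y - 4)*(y + 6)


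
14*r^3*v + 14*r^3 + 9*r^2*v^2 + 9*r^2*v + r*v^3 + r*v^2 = (2*r + v)*(7*r + v)*(r*v + r)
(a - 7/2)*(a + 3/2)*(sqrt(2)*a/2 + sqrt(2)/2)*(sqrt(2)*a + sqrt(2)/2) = a^4 - a^3/2 - 31*a^2/4 - 71*a/8 - 21/8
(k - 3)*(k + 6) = k^2 + 3*k - 18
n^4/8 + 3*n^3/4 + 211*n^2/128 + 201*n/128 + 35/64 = (n/4 + 1/2)*(n/2 + 1/2)*(n + 5/4)*(n + 7/4)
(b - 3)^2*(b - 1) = b^3 - 7*b^2 + 15*b - 9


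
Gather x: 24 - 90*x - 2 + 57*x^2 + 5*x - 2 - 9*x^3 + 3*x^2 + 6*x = -9*x^3 + 60*x^2 - 79*x + 20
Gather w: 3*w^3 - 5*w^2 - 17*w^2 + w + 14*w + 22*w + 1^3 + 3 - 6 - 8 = 3*w^3 - 22*w^2 + 37*w - 10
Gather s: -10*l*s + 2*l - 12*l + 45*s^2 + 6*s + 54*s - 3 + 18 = -10*l + 45*s^2 + s*(60 - 10*l) + 15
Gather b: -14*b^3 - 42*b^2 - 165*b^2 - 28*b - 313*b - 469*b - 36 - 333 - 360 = -14*b^3 - 207*b^2 - 810*b - 729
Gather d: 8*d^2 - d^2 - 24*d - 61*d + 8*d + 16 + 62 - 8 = 7*d^2 - 77*d + 70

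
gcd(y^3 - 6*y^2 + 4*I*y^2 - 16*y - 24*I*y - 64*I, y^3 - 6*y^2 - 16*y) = y^2 - 6*y - 16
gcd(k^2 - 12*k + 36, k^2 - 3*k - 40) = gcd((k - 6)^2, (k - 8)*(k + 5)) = 1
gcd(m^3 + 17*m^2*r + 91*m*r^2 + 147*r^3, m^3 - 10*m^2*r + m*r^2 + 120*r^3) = m + 3*r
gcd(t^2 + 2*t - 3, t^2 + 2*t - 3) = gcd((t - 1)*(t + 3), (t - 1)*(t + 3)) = t^2 + 2*t - 3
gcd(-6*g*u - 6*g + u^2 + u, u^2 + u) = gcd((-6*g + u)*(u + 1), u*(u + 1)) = u + 1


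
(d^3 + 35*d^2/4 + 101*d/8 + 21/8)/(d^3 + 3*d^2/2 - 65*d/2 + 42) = (8*d^2 + 14*d + 3)/(4*(2*d^2 - 11*d + 12))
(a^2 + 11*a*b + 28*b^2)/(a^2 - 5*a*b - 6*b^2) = (a^2 + 11*a*b + 28*b^2)/(a^2 - 5*a*b - 6*b^2)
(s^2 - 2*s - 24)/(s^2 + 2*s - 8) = (s - 6)/(s - 2)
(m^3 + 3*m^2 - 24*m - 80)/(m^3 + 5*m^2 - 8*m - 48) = (m - 5)/(m - 3)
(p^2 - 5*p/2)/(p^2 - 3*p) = (p - 5/2)/(p - 3)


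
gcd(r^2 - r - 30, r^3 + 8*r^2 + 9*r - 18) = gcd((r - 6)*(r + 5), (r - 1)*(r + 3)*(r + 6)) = 1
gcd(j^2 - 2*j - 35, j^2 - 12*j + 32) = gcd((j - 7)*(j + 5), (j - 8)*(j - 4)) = 1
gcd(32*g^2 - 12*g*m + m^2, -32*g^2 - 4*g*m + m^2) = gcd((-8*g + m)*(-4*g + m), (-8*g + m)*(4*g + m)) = 8*g - m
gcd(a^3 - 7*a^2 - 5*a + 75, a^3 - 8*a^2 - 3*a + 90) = a^2 - 2*a - 15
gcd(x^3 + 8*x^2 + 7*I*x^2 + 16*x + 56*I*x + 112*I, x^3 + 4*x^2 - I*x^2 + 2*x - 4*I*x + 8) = x + 4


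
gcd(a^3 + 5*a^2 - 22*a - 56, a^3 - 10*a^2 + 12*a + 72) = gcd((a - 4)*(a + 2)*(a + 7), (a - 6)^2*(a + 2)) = a + 2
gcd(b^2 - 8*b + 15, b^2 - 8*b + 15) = b^2 - 8*b + 15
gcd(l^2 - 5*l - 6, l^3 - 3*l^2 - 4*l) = l + 1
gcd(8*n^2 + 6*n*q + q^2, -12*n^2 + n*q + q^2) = 4*n + q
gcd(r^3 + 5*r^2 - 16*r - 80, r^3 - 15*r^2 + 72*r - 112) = r - 4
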